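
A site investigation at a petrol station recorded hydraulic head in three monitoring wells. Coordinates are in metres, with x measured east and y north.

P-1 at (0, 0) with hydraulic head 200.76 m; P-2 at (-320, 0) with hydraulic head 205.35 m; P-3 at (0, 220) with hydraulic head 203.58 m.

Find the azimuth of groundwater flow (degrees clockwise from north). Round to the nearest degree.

∂h/∂x = (205.35 − 200.76) / (-320 − 0) = -0.01434
∂h/∂y = (203.58 − 200.76) / (220 − 0) = +0.01282
Flow direction (−∇h) has components (+0.01434 E, -0.01282 N).
Azimuth = atan2(E, N) = atan2(+0.01434, -0.01282) = 131.8° ≈ 132°.

132°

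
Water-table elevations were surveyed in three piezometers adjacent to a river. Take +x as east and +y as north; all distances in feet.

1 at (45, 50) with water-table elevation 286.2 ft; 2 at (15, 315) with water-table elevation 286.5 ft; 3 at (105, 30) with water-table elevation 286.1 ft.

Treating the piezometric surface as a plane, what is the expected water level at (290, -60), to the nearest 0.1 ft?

With h = a·x + b·y + c and 1 as origin, the differences give:
  (-30)·a + 265·b = +0.3
  60·a + (-20)·b = -0.1
Eliminate b (×(-20) and ×265, subtract): -15300·a = 20.50 → a = ∂h/∂x = -0.001340
Back-substitute: b = ∂h/∂y = +0.0009804.
h(290, -60) = 286.2 + (-0.001340)·(245) + (+0.0009804)·(-110) = 286.2 -0.328 -0.108 = 285.764 ft.

285.8 ft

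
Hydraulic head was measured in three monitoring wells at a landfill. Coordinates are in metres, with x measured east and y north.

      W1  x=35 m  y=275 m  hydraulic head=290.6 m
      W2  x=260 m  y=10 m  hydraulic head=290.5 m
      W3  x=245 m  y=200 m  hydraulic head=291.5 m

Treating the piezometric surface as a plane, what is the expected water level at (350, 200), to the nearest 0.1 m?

With h = a·x + b·y + c and W1 as origin, the differences give:
  225·a + (-265)·b = -0.1
  210·a + (-75)·b = +0.9
Eliminate b (×(-75) and ×(-265), subtract): 38775·a = 246.00 → a = ∂h/∂x = +0.006344
Back-substitute: b = ∂h/∂y = +0.005764.
h(350, 200) = 290.6 + (+0.006344)·(315) + (+0.005764)·(-75) = 290.6 +1.998 -0.432 = 292.166 m.

292.2 m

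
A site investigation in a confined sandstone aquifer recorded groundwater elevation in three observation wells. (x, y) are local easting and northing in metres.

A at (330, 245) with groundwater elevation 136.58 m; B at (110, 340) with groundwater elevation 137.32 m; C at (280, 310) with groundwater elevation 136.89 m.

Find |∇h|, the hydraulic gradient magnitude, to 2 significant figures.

0.0038

Three-point gradient (reference A): Δ to B = (-220, 95, +0.74), Δ to C = (-50, 65, +0.31).
∂h/∂x = -0.001953, ∂h/∂y = +0.003267 (det = -9550).
|∇h| = √(-0.001953² + 0.003267²) = 0.003806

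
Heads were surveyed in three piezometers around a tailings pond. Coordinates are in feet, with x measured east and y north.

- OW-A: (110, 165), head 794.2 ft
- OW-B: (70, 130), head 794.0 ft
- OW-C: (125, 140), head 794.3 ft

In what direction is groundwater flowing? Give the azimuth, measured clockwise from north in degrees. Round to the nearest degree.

With h = a·x + b·y + c and OW-A as origin, the differences give:
  (-40)·a + (-35)·b = -0.2
  15·a + (-25)·b = +0.1
Eliminate b (×(-25) and ×(-35), subtract): 1525·a = 8.50 → a = ∂h/∂x = +0.005574
Back-substitute: b = ∂h/∂y = -0.0006557.
Flow direction (−∇h) has components (-0.005574 E, +0.0006557 N).
Azimuth = atan2(E, N) = atan2(-0.005574, +0.0006557) = 276.7° ≈ 277°.

277°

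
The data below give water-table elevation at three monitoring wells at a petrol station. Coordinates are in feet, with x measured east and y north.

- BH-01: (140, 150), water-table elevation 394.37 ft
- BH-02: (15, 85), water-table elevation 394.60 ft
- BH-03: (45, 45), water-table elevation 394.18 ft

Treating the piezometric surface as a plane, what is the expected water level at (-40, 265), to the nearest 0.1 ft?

396.1 ft

Differences from BH-01: to BH-02 (Δx, Δy, Δh) = (-125, -65, +0.23); to BH-03 = (-95, -105, -0.19).
Determinant of the coordinate differences = (-125)·(-105) − (-95)·(-65) = 6950.
∂h/∂x = [(+0.23)·(-105) − (-0.19)·(-65)] / 6950 = -0.005252
∂h/∂y = [(-125)·(-0.19) − (-95)·(+0.23)] / 6950 = +0.006561
h(-40, 265) = 394.37 + (-0.005252)·(-180) + (+0.006561)·(115) = 394.37 +0.945 +0.755 = 396.070 ft.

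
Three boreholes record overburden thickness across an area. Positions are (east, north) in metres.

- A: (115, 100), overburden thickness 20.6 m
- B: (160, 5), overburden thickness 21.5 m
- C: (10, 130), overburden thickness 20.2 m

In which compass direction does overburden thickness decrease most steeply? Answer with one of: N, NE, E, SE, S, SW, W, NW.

With d = a·x + b·y + c and A as origin, the differences give:
  45·a + (-95)·b = +0.9
  (-105)·a + 30·b = -0.4
Eliminate b (×30 and ×(-95), subtract): -8625·a = -11.00 → a = ∂d/∂x = +0.001275
Back-substitute: b = ∂d/∂y = -0.008870.
Steepest decrease is along −∇f = (-0.001275 E, +0.008870 N) → north.

N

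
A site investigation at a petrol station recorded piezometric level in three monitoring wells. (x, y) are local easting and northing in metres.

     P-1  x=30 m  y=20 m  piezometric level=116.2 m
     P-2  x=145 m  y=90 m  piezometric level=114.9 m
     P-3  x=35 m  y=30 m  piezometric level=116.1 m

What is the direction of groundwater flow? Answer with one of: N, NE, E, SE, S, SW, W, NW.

NE

Differences from P-1: to P-2 (Δx, Δy, Δh) = (115, 70, -1.3); to P-3 = (5, 10, -0.1).
Solve a·Δx + b·Δy = Δh: det = 115·10 − 5·70 = 800.
∂h/∂x = [(-1.3)·10 − (-0.1)·70] / 800 = -0.007500
∂h/∂y = [115·(-0.1) − 5·(-1.3)] / 800 = -0.006250
Flow = −∇h = (+0.007500 east, +0.006250 north), which points northeast.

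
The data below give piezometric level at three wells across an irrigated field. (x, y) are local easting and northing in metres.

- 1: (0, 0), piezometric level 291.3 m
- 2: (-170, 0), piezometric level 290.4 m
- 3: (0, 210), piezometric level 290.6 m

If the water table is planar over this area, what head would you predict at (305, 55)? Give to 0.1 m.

292.7 m

∂h/∂x = (290.4 − 291.3) / (-170 − 0) = +0.005294
∂h/∂y = (290.6 − 291.3) / (210 − 0) = -0.003333
h(305, 55) = 291.3 + (+0.005294)·(305) + (-0.003333)·(55) = 291.3 +1.615 -0.183 = 292.731 m.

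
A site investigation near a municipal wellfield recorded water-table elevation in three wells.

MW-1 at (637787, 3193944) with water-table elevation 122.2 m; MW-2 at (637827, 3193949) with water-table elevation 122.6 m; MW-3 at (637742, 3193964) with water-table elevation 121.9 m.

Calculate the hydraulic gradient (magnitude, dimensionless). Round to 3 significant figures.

With h = a·x + b·y + c and MW-1 as origin, the differences give:
  40·a + 5·b = +0.4
  (-45)·a + 20·b = -0.3
Eliminate b (×20 and ×5, subtract): 1025·a = 9.50 → a = ∂h/∂x = +0.009268
Back-substitute: b = ∂h/∂y = +0.005854.
|∇h| = √(0.009268² + 0.005854²) = 0.01096

0.0110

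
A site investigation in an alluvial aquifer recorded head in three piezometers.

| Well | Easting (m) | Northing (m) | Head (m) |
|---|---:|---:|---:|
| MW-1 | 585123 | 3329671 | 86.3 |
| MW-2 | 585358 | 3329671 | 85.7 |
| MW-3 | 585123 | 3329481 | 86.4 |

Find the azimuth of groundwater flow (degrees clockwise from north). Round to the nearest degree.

078°

∂h/∂x = (85.7 − 86.3) / (585358 − 585123) = -0.002553
∂h/∂y = (86.4 − 86.3) / (3329481 − 3329671) = -0.0005263
Flow direction (−∇h) has components (+0.002553 E, +0.0005263 N).
Azimuth = atan2(E, N) = atan2(+0.002553, +0.0005263) = 78.4° ≈ 078°.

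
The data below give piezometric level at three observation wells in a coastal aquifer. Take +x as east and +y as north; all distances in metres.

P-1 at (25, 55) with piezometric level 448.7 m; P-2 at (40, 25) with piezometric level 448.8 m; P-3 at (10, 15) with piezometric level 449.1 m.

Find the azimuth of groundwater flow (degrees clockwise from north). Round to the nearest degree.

Taking P-1 as reference: P-2−P-1 = (15, -30, +0.1); P-3−P-1 = (-15, -40, +0.4).
Determinant of the coordinate differences = 15·(-40) − (-15)·(-30) = -1050.
∂h/∂x = [(+0.1)·(-40) − (+0.4)·(-30)] / -1050 = -0.007619
∂h/∂y = [15·(+0.4) − (-15)·(+0.1)] / -1050 = -0.007143
Flow direction (−∇h) has components (+0.007619 E, +0.007143 N).
Azimuth = atan2(E, N) = atan2(+0.007619, +0.007143) = 46.8° ≈ 047°.

047°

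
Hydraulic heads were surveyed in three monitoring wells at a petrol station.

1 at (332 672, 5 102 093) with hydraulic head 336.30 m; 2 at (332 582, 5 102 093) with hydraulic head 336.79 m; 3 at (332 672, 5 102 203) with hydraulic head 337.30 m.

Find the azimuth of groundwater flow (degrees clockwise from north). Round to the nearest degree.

149°

∂h/∂x = (336.79 − 336.30) / (332582 − 332672) = -0.005444
∂h/∂y = (337.30 − 336.30) / (5102203 − 5102093) = +0.009091
Flow direction (−∇h) has components (+0.005444 E, -0.009091 N).
Azimuth = atan2(E, N) = atan2(+0.005444, -0.009091) = 149.1° ≈ 149°.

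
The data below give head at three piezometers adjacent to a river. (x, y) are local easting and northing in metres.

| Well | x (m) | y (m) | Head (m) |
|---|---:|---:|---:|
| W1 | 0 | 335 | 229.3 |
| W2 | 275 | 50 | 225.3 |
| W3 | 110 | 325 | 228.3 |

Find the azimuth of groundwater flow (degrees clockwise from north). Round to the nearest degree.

Taking W1 as reference: W2−W1 = (275, -285, -4.0); W3−W1 = (110, -10, -1.0).
Determinant of the coordinate differences = 275·(-10) − 110·(-285) = 28600.
∂h/∂x = [(-4.0)·(-10) − (-1.0)·(-285)] / 28600 = -0.008566
∂h/∂y = [275·(-1.0) − 110·(-4.0)] / 28600 = +0.005769
Flow direction (−∇h) has components (+0.008566 E, -0.005769 N).
Azimuth = atan2(E, N) = atan2(+0.008566, -0.005769) = 124.0° ≈ 124°.

124°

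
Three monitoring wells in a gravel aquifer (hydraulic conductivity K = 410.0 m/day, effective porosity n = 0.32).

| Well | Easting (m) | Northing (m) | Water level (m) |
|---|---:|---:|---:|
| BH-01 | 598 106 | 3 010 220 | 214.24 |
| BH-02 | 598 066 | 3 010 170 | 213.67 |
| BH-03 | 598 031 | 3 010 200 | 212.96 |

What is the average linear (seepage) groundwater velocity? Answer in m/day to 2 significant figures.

Three-point gradient (reference BH-01): Δ to BH-02 = (-40, -50, -0.57), Δ to BH-03 = (-75, -20, -1.28).
∂h/∂x = +0.01783, ∂h/∂y = -0.002864 (det = -2950).
|∇h| = √(0.01783² + -0.002864²) = 0.01806
Seepage velocity v = K·i/n = 410.0 × 0.01806 / 0.32 = 23.14 m/day.

23 m/day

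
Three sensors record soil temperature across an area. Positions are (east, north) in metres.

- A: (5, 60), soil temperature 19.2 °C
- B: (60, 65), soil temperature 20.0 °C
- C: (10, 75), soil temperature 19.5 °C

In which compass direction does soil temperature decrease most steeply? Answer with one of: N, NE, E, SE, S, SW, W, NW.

Taking A as reference: B−A = (55, 5, +0.8); C−A = (5, 15, +0.3).
Solve a·Δx + b·Δy = ΔT: det = 55·15 − 5·5 = 800.
∂T/∂x = [(+0.8)·15 − (+0.3)·5] / 800 = +0.01313
∂T/∂y = [55·(+0.3) − 5·(+0.8)] / 800 = +0.01563
Steepest decrease is along −∇f = (-0.01313 E, -0.01563 N) → southwest.

SW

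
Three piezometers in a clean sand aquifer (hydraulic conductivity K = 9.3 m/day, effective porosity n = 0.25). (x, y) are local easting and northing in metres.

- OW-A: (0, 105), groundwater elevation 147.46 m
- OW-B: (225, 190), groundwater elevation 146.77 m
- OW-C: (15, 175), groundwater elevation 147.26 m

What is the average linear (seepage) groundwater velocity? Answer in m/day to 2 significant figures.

Taking OW-A as reference: OW-B−OW-A = (225, 85, -0.69); OW-C−OW-A = (15, 70, -0.20).
Solve a·Δx + b·Δy = Δh: det = 225·70 − 15·85 = 14475.
∂h/∂x = [(-0.69)·70 − (-0.20)·85] / 14475 = -0.002162
∂h/∂y = [225·(-0.20) − 15·(-0.69)] / 14475 = -0.002394
|∇h| = √(-0.002162² + -0.002394²) = 0.003226
Seepage velocity v = K·i/n = 9.3 × 0.003226 / 0.25 = 0.12 m/day.

0.12 m/day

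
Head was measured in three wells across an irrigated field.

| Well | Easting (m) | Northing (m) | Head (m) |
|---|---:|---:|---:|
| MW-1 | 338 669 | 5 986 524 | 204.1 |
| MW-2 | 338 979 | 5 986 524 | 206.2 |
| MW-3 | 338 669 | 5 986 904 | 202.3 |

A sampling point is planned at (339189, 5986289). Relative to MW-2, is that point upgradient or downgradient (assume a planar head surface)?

upgradient

∂h/∂x = (206.2 − 204.1) / (338979 − 338669) = +0.006774
∂h/∂y = (202.3 − 204.1) / (5986904 − 5986524) = -0.004737
Head at (339189, 5986289) = 204.1 + (+0.006774)·(520) + (-0.004737)·(-235) = 208.74 m.
That is higher than the 206.2 m at MW-2, so the point is upgradient.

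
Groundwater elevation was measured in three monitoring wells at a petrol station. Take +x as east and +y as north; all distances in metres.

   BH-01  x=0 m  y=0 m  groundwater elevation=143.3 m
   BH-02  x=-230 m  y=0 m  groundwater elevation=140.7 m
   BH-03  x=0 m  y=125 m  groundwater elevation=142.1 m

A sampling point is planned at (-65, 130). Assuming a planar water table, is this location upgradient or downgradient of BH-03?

∂h/∂x = (140.7 − 143.3) / (-230 − 0) = +0.01130
∂h/∂y = (142.1 − 143.3) / (125 − 0) = -0.009600
Head at (-65, 130) = 143.3 + (+0.01130)·(-65) + (-0.009600)·(130) = 141.32 m.
That is lower than the 142.1 m at BH-03, so the point is downgradient.

downgradient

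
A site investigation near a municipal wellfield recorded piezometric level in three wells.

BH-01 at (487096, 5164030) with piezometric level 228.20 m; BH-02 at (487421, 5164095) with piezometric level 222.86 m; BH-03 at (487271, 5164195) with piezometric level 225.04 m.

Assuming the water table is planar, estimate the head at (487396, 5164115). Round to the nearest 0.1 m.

223.2 m

Differences from BH-01: to BH-02 (Δx, Δy, Δh) = (325, 65, -5.34); to BH-03 = (175, 165, -3.16).
Determinant of the coordinate differences = 325·165 − 175·65 = 42250.
∂h/∂x = [(-5.34)·165 − (-3.16)·65] / 42250 = -0.01599
∂h/∂y = [325·(-3.16) − 175·(-5.34)] / 42250 = -0.002189
h(487396, 5164115) = 228.20 + (-0.01599)·(300) + (-0.002189)·(85) = 228.20 -4.798 -0.186 = 223.216 m.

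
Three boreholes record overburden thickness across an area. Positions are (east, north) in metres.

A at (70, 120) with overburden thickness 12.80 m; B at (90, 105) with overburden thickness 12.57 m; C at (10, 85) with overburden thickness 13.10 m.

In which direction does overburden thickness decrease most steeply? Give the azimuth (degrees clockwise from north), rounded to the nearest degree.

122°

Three-point gradient (reference A): Δ to B = (20, -15, -0.23), Δ to C = (-60, -35, +0.30).
∂d/∂x = -0.007844, ∂d/∂y = +0.004875 (det = -1600).
Steepest decrease is along −∇f: components (+0.007844 E, -0.004875 N).
Azimuth = atan2(+0.007844, -0.004875) = 121.9° ≈ 122°.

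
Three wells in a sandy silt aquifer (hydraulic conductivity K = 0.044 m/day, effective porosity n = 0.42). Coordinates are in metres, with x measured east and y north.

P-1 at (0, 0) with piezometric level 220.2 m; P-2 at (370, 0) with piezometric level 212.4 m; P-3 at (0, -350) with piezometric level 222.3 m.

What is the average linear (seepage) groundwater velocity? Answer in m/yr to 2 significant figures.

∂h/∂x = (212.4 − 220.2) / (370 − 0) = -0.02108
∂h/∂y = (222.3 − 220.2) / (-350 − 0) = -0.006000
|∇h| = √(-0.02108² + -0.006000²) = 0.02192
Seepage velocity v = K·i/n = 0.044 × 0.02192 / 0.42 = 0.002296 m/day = 0.8386 m/yr.

0.84 m/yr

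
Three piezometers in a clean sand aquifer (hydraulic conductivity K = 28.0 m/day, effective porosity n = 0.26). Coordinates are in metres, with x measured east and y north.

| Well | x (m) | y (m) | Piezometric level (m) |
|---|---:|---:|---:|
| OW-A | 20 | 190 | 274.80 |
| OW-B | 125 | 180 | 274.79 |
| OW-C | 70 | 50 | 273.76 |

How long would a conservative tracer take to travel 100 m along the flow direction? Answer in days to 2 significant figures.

Three-point gradient (reference OW-A): Δ to OW-B = (105, -10, -0.01), Δ to OW-C = (50, -140, -1.04).
∂h/∂x = +0.0006338, ∂h/∂y = +0.007655 (det = -14200).
|∇h| = √(0.0006338² + 0.007655²) = 0.007681
Seepage velocity v = K·i/n = 28.0 × 0.007681 / 0.26 = 0.8272 m/day.
t = 100 / 0.8272 = 120.9 days.

120 days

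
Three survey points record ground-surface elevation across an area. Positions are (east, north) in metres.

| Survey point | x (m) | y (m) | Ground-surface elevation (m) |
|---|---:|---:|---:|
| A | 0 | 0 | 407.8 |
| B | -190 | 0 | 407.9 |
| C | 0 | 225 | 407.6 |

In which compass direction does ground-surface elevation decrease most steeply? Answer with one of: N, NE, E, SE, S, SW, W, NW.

∂z/∂x = (407.9 − 407.8) / (-190 − 0) = -0.0005263
∂z/∂y = (407.6 − 407.8) / (225 − 0) = -0.0008889
Steepest decrease is along −∇f = (+0.0005263 E, +0.0008889 N) → northeast.

NE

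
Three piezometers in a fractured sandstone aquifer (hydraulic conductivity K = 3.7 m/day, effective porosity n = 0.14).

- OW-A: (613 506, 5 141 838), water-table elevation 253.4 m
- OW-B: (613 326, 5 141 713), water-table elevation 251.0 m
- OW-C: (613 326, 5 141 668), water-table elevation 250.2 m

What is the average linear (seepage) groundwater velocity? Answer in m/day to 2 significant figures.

With h = a·x + b·y + c and OW-A as origin, the differences give:
  (-180)·a + (-125)·b = -2.4
  (-180)·a + (-170)·b = -3.2
Eliminate b (×(-170) and ×(-125), subtract): 8100·a = 8.00 → a = ∂h/∂x = +0.0009877
Back-substitute: b = ∂h/∂y = +0.01778.
|∇h| = √(0.0009877² + 0.01778²) = 0.01781
Seepage velocity v = K·i/n = 3.7 × 0.01781 / 0.14 = 0.4707 m/day.

0.47 m/day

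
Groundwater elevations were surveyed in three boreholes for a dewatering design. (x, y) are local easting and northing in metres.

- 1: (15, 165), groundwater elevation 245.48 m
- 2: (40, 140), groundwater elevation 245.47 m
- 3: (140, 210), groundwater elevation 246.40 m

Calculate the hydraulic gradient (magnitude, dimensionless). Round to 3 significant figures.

0.00779

Three-point gradient (reference 1): Δ to 2 = (25, -25, -0.01), Δ to 3 = (125, 45, +0.92).
∂h/∂x = +0.005306, ∂h/∂y = +0.005706 (det = 4250).
|∇h| = √(0.005306² + 0.005706²) = 0.007792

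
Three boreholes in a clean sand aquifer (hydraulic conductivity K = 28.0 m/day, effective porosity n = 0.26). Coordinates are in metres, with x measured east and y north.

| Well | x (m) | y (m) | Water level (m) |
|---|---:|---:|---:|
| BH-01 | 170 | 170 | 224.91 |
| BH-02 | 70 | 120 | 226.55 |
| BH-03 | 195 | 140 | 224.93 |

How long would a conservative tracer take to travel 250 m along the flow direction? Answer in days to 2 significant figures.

150 days

Differences from BH-01: to BH-02 (Δx, Δy, Δh) = (-100, -50, +1.64); to BH-03 = (25, -30, +0.02).
Determinant of the coordinate differences = (-100)·(-30) − 25·(-50) = 4250.
∂h/∂x = [(+1.64)·(-30) − (+0.02)·(-50)] / 4250 = -0.01134
∂h/∂y = [(-100)·(+0.02) − 25·(+1.64)] / 4250 = -0.01012
|∇h| = √(-0.01134² + -0.01012²) = 0.0152
Seepage velocity v = K·i/n = 28.0 × 0.0152 / 0.26 = 1.637 m/day.
t = 250 / 1.637 = 152.7 days.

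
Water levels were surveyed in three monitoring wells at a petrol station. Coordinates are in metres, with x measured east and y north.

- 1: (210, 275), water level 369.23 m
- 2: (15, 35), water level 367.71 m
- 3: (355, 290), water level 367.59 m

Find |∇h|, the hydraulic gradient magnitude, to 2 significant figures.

0.021

Taking 1 as reference: 2−1 = (-195, -240, -1.52); 3−1 = (145, 15, -1.64).
Solve a·Δx + b·Δy = Δh: det = (-195)·15 − 145·(-240) = 31875.
∂h/∂x = [(-1.52)·15 − (-1.64)·(-240)] / 31875 = -0.01306
∂h/∂y = [(-195)·(-1.64) − 145·(-1.52)] / 31875 = +0.01695
|∇h| = √(-0.01306² + 0.01695²) = 0.0214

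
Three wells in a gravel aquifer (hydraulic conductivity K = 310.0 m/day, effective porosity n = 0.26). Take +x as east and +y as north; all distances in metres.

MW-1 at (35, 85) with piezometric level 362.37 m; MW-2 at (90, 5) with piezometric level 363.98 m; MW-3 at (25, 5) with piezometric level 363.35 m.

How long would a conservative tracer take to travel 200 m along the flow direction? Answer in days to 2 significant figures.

10 days

Differences from MW-1: to MW-2 (Δx, Δy, Δh) = (55, -80, +1.61); to MW-3 = (-10, -80, +0.98).
Determinant of the coordinate differences = 55·(-80) − (-10)·(-80) = -5200.
∂h/∂x = [(+1.61)·(-80) − (+0.98)·(-80)] / -5200 = +0.009692
∂h/∂y = [55·(+0.98) − (-10)·(+1.61)] / -5200 = -0.01346
|∇h| = √(0.009692² + -0.01346²) = 0.01659
Seepage velocity v = K·i/n = 310.0 × 0.01659 / 0.26 = 19.78 m/day.
t = 200 / 19.78 = 10.11 days.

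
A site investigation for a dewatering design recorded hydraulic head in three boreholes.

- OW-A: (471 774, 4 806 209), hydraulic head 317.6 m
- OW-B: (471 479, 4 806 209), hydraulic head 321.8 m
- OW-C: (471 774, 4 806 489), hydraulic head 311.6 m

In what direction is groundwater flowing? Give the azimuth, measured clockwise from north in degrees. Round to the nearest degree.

034°

∂h/∂x = (321.8 − 317.6) / (471479 − 471774) = -0.01424
∂h/∂y = (311.6 − 317.6) / (4806489 − 4806209) = -0.02143
Flow direction (−∇h) has components (+0.01424 E, +0.02143 N).
Azimuth = atan2(E, N) = atan2(+0.01424, +0.02143) = 33.6° ≈ 034°.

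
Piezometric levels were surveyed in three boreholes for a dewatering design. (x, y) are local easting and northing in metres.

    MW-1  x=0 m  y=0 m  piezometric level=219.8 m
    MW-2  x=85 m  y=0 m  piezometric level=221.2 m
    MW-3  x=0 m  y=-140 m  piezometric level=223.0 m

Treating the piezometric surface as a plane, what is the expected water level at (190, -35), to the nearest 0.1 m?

∂h/∂x = (221.2 − 219.8) / (85 − 0) = +0.01647
∂h/∂y = (223.0 − 219.8) / (-140 − 0) = -0.02286
h(190, -35) = 219.8 + (+0.01647)·(190) + (-0.02286)·(-35) = 219.8 +3.129 +0.800 = 223.729 m.

223.7 m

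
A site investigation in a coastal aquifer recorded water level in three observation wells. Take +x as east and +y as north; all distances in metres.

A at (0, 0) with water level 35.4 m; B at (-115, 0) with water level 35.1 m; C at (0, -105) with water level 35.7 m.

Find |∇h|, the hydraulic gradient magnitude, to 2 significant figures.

∂h/∂x = (35.1 − 35.4) / (-115 − 0) = +0.002609
∂h/∂y = (35.7 − 35.4) / (-105 − 0) = -0.002857
|∇h| = √(0.002609² + -0.002857²) = 0.003869

0.0039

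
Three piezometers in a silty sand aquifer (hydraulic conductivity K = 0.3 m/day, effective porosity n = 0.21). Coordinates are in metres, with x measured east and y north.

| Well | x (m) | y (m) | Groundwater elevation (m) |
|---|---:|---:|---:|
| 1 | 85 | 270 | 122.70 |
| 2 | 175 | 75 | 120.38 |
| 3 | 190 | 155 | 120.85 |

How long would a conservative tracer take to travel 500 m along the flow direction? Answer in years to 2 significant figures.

80 years

Three-point gradient (reference 1): Δ to 2 = (90, -195, -2.32), Δ to 3 = (105, -115, -1.85).
∂h/∂x = -0.009279, ∂h/∂y = +0.007615 (det = 10125).
|∇h| = √(-0.009279² + 0.007615²) = 0.012
Seepage velocity v = K·i/n = 0.3 × 0.012 / 0.21 = 0.01714 m/day.
t = 500 / 0.01714 = 2.917e+04 days = 79.9 years.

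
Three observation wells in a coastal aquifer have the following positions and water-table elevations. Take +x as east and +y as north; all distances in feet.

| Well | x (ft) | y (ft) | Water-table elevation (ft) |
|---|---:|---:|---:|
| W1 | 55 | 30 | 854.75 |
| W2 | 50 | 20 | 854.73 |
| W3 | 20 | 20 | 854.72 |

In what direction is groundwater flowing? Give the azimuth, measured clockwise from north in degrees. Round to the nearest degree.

Differences from W1: to W2 (Δx, Δy, Δh) = (-5, -10, -0.02); to W3 = (-35, -10, -0.03).
Solve a·Δx + b·Δy = Δh: det = (-5)·(-10) − (-35)·(-10) = -300.
∂h/∂x = [(-0.02)·(-10) − (-0.03)·(-10)] / -300 = +0.0003333
∂h/∂y = [(-5)·(-0.03) − (-35)·(-0.02)] / -300 = +0.001833
Flow direction (−∇h) has components (-0.0003333 E, -0.001833 N).
Azimuth = atan2(E, N) = atan2(-0.0003333, -0.001833) = 190.3° ≈ 190°.

190°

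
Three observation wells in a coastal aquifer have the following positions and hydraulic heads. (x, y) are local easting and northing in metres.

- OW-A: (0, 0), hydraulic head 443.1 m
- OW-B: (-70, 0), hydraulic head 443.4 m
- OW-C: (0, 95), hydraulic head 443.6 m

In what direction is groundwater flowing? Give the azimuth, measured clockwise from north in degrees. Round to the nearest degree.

141°

∂h/∂x = (443.4 − 443.1) / (-70 − 0) = -0.004286
∂h/∂y = (443.6 − 443.1) / (95 − 0) = +0.005263
Flow direction (−∇h) has components (+0.004286 E, -0.005263 N).
Azimuth = atan2(E, N) = atan2(+0.004286, -0.005263) = 140.8° ≈ 141°.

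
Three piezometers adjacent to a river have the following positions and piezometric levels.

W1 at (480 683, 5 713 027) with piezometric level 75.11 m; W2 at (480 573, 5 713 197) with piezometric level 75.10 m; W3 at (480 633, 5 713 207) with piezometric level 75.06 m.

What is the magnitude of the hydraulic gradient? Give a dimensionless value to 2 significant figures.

Differences from W1: to W2 (Δx, Δy, Δh) = (-110, 170, -0.01); to W3 = (-50, 180, -0.05).
Solve a·Δx + b·Δy = Δh: det = (-110)·180 − (-50)·170 = -11300.
∂h/∂x = [(-0.01)·180 − (-0.05)·170] / -11300 = -0.0005929
∂h/∂y = [(-110)·(-0.05) − (-50)·(-0.01)] / -11300 = -0.0004425
|∇h| = √(-0.0005929² + -0.0004425²) = 0.0007398

0.00074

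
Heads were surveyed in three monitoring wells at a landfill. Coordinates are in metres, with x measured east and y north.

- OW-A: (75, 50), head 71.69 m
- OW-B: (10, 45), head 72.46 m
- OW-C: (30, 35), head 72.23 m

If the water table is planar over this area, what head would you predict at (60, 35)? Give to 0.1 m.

Three-point gradient (reference OW-A): Δ to OW-B = (-65, -5, +0.77), Δ to OW-C = (-45, -15, +0.54).
∂h/∂x = -0.01180, ∂h/∂y = -0.0006000 (det = 750).
h(60, 35) = 71.69 + (-0.01180)·(-15) + (-0.0006000)·(-15) = 71.69 +0.177 +0.009 = 71.876 m.

71.9 m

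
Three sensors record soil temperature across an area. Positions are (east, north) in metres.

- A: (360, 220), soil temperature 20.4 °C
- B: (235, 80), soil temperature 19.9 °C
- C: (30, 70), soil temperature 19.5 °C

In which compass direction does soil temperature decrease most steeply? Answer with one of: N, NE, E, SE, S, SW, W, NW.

Taking A as reference: B−A = (-125, -140, -0.5); C−A = (-330, -150, -0.9).
Determinant of the coordinate differences = (-125)·(-150) − (-330)·(-140) = -27450.
∂T/∂x = [(-0.5)·(-150) − (-0.9)·(-140)] / -27450 = +0.001858
∂T/∂y = [(-125)·(-0.9) − (-330)·(-0.5)] / -27450 = +0.001913
Steepest decrease is along −∇f = (-0.001858 E, -0.001913 N) → southwest.

SW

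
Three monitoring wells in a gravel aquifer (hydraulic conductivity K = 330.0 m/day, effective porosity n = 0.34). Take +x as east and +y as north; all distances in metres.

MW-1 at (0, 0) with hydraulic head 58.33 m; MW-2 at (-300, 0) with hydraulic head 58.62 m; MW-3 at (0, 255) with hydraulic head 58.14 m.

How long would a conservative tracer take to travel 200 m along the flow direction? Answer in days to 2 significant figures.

170 days

∂h/∂x = (58.62 − 58.33) / (-300 − 0) = -0.0009667
∂h/∂y = (58.14 − 58.33) / (255 − 0) = -0.0007451
|∇h| = √(-0.0009667² + -0.0007451²) = 0.001221
Seepage velocity v = K·i/n = 330.0 × 0.001221 / 0.34 = 1.185 m/day.
t = 200 / 1.185 = 168.8 days.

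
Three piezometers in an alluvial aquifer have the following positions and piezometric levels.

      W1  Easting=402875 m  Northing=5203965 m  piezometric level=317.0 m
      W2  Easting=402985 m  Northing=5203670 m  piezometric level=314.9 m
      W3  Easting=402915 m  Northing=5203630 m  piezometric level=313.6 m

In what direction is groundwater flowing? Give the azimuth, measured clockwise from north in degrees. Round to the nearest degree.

Taking W1 as reference: W2−W1 = (110, -295, -2.1); W3−W1 = (40, -335, -3.4).
Solve a·Δx + b·Δy = Δh: det = 110·(-335) − 40·(-295) = -25050.
∂h/∂x = [(-2.1)·(-335) − (-3.4)·(-295)] / -25050 = +0.01196
∂h/∂y = [110·(-3.4) − 40·(-2.1)] / -25050 = +0.01158
Flow direction (−∇h) has components (-0.01196 E, -0.01158 N).
Azimuth = atan2(E, N) = atan2(-0.01196, -0.01158) = 225.9° ≈ 226°.

226°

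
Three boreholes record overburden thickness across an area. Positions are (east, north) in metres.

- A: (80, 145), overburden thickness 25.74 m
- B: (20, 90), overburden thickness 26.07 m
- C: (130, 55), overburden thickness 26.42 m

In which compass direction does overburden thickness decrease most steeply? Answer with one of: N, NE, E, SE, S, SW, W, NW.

N

With d = a·x + b·y + c and A as origin, the differences give:
  (-60)·a + (-55)·b = +0.33
  50·a + (-90)·b = +0.68
Eliminate b (×(-90) and ×(-55), subtract): 8150·a = 7.700 → a = ∂d/∂x = +0.0009448
Back-substitute: b = ∂d/∂y = -0.007031.
Steepest decrease is along −∇f = (-0.0009448 E, +0.007031 N) → north.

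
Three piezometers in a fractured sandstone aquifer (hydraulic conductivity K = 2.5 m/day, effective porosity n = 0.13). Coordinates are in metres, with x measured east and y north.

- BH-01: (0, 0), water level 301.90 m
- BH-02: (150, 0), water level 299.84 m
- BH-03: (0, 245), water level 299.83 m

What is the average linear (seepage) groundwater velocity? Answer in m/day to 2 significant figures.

0.31 m/day

∂h/∂x = (299.84 − 301.90) / (150 − 0) = -0.01373
∂h/∂y = (299.83 − 301.90) / (245 − 0) = -0.008449
|∇h| = √(-0.01373² + -0.008449²) = 0.01612
Seepage velocity v = K·i/n = 2.5 × 0.01612 / 0.13 = 0.31 m/day.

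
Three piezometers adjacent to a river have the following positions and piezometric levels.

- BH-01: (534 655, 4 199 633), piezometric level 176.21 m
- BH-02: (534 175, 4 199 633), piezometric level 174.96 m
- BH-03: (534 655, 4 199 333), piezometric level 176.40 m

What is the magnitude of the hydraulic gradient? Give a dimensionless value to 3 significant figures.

∂h/∂x = (174.96 − 176.21) / (534175 − 534655) = +0.002604
∂h/∂y = (176.40 − 176.21) / (4199333 − 4199633) = -0.0006333
|∇h| = √(0.002604² + -0.0006333²) = 0.00268

0.00268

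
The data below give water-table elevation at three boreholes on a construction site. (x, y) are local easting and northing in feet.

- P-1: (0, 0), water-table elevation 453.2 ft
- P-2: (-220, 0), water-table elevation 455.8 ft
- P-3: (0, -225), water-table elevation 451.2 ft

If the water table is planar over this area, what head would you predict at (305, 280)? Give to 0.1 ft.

452.1 ft

∂h/∂x = (455.8 − 453.2) / (-220 − 0) = -0.01182
∂h/∂y = (451.2 − 453.2) / (-225 − 0) = +0.008889
h(305, 280) = 453.2 + (-0.01182)·(305) + (+0.008889)·(280) = 453.2 -3.605 +2.489 = 452.084 ft.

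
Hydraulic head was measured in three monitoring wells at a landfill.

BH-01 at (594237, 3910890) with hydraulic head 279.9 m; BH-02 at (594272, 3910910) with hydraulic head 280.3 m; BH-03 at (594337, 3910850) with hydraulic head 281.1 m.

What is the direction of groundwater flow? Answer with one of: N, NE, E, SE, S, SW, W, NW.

W

Differences from BH-01: to BH-02 (Δx, Δy, Δh) = (35, 20, +0.4); to BH-03 = (100, -40, +1.2).
Determinant of the coordinate differences = 35·(-40) − 100·20 = -3400.
∂h/∂x = [(+0.4)·(-40) − (+1.2)·20] / -3400 = +0.01176
∂h/∂y = [35·(+1.2) − 100·(+0.4)] / -3400 = -0.0005882
Flow = −∇h = (-0.01176 east, +0.0005882 north), which points west.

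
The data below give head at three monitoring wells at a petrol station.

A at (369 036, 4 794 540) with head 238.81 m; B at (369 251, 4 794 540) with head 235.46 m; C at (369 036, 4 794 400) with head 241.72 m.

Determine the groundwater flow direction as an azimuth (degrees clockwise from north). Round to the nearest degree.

037°

∂h/∂x = (235.46 − 238.81) / (369251 − 369036) = -0.01558
∂h/∂y = (241.72 − 238.81) / (4794400 − 4794540) = -0.02079
Flow direction (−∇h) has components (+0.01558 E, +0.02079 N).
Azimuth = atan2(E, N) = atan2(+0.01558, +0.02079) = 36.9° ≈ 037°.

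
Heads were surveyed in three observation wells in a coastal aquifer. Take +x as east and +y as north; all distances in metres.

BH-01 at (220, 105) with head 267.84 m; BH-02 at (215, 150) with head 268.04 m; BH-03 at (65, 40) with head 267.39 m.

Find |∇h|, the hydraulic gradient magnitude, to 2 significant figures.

Taking BH-01 as reference: BH-02−BH-01 = (-5, 45, +0.20); BH-03−BH-01 = (-155, -65, -0.45).
Determinant of the coordinate differences = (-5)·(-65) − (-155)·45 = 7300.
∂h/∂x = [(+0.20)·(-65) − (-0.45)·45] / 7300 = +0.0009932
∂h/∂y = [(-5)·(-0.45) − (-155)·(+0.20)] / 7300 = +0.004555
|∇h| = √(0.0009932² + 0.004555²) = 0.004662

0.0047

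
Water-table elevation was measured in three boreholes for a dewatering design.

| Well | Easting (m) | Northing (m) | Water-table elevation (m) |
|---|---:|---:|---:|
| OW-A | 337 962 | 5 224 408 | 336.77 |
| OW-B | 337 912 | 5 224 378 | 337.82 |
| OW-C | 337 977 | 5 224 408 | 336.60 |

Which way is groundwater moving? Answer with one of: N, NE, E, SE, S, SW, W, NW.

NE

With h = a·x + b·y + c and OW-A as origin, the differences give:
  (-50)·a + (-30)·b = +1.05
  15·a + 0·b = -0.17
Eliminate b (×0 and ×(-30), subtract): 450·a = -5.100 → a = ∂h/∂x = -0.01133
Back-substitute: b = ∂h/∂y = -0.01611.
Flow = −∇h = (+0.01133 east, +0.01611 north), which points northeast.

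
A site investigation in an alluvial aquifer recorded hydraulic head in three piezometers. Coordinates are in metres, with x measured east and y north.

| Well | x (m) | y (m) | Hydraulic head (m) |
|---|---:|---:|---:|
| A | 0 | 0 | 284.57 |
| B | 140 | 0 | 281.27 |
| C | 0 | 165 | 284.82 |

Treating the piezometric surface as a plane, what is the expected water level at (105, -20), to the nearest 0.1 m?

282.1 m

∂h/∂x = (281.27 − 284.57) / (140 − 0) = -0.02357
∂h/∂y = (284.82 − 284.57) / (165 − 0) = +0.001515
h(105, -20) = 284.57 + (-0.02357)·(105) + (+0.001515)·(-20) = 284.57 -2.475 -0.030 = 282.065 m.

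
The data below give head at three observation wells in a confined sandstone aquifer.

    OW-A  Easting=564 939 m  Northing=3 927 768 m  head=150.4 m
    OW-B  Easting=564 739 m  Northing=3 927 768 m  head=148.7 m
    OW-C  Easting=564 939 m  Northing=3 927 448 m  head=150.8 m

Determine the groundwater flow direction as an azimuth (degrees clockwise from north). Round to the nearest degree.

∂h/∂x = (148.7 − 150.4) / (564739 − 564939) = +0.008500
∂h/∂y = (150.8 − 150.4) / (3927448 − 3927768) = -0.001250
Flow direction (−∇h) has components (-0.008500 E, +0.001250 N).
Azimuth = atan2(E, N) = atan2(-0.008500, +0.001250) = 278.4° ≈ 278°.

278°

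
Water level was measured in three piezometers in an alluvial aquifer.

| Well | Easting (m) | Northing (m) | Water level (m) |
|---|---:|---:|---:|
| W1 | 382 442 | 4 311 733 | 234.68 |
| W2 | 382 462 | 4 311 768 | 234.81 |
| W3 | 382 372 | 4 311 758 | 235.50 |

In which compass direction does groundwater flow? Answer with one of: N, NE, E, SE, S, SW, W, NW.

SE

Differences from W1: to W2 (Δx, Δy, Δh) = (20, 35, +0.13); to W3 = (-70, 25, +0.82).
Solve a·Δx + b·Δy = Δh: det = 20·25 − (-70)·35 = 2950.
∂h/∂x = [(+0.13)·25 − (+0.82)·35] / 2950 = -0.008627
∂h/∂y = [20·(+0.82) − (-70)·(+0.13)] / 2950 = +0.008644
Flow = −∇h = (+0.008627 east, -0.008644 north), which points southeast.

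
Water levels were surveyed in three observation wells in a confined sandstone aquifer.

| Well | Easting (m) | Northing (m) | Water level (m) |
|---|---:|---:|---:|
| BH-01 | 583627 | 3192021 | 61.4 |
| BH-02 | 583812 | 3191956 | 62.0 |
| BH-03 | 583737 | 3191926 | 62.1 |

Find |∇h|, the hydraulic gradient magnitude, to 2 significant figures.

With h = a·x + b·y + c and BH-01 as origin, the differences give:
  185·a + (-65)·b = +0.6
  110·a + (-95)·b = +0.7
Eliminate b (×(-95) and ×(-65), subtract): -10425·a = -11.50 → a = ∂h/∂x = +0.001103
Back-substitute: b = ∂h/∂y = -0.006091.
|∇h| = √(0.001103² + -0.006091²) = 0.00619

0.0062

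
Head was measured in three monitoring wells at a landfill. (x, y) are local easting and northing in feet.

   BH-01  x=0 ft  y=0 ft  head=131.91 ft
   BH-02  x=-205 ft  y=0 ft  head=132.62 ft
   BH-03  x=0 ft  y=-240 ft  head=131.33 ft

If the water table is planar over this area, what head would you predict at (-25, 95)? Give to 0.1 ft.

∂h/∂x = (132.62 − 131.91) / (-205 − 0) = -0.003463
∂h/∂y = (131.33 − 131.91) / (-240 − 0) = +0.002417
h(-25, 95) = 131.91 + (-0.003463)·(-25) + (+0.002417)·(95) = 131.91 +0.087 +0.230 = 132.226 ft.

132.2 ft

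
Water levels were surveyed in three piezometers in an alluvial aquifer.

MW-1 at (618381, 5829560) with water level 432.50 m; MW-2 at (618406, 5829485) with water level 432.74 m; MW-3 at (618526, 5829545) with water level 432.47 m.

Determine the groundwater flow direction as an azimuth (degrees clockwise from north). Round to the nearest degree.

009°

With h = a·x + b·y + c and MW-1 as origin, the differences give:
  25·a + (-75)·b = +0.24
  145·a + (-15)·b = -0.03
Eliminate b (×(-15) and ×(-75), subtract): 10500·a = -5.850 → a = ∂h/∂x = -0.0005571
Back-substitute: b = ∂h/∂y = -0.003386.
Flow direction (−∇h) has components (+0.0005571 E, +0.003386 N).
Azimuth = atan2(E, N) = atan2(+0.0005571, +0.003386) = 9.3° ≈ 009°.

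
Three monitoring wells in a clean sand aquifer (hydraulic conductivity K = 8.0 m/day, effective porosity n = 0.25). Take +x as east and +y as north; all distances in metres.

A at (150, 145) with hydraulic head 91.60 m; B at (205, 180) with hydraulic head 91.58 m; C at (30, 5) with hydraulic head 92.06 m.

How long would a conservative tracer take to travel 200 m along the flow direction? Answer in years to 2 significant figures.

2.3 years

Three-point gradient (reference A): Δ to B = (55, 35, -0.02), Δ to C = (-120, -140, +0.46).
∂h/∂x = +0.003800, ∂h/∂y = -0.006543 (det = -3500).
|∇h| = √(0.003800² + -0.006543²) = 0.007566
Seepage velocity v = K·i/n = 8.0 × 0.007566 / 0.25 = 0.2421 m/day.
t = 200 / 0.2421 = 826.1 days = 2.26 years.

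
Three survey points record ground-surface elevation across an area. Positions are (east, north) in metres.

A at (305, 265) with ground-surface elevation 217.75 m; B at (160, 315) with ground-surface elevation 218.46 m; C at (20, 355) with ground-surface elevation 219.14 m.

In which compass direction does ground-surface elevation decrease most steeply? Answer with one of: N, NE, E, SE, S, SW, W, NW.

With z = a·x + b·y + c and A as origin, the differences give:
  (-145)·a + 50·b = +0.71
  (-285)·a + 90·b = +1.39
Eliminate b (×90 and ×50, subtract): 1200·a = -5.600 → a = ∂z/∂x = -0.004667
Back-substitute: b = ∂z/∂y = +0.0006667.
Steepest decrease is along −∇f = (+0.004667 E, -0.0006667 N) → east.

E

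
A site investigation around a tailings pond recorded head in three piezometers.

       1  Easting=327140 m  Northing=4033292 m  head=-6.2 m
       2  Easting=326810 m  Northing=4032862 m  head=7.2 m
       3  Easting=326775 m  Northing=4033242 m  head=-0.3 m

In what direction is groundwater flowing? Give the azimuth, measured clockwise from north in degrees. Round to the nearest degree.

Taking 1 as reference: 2−1 = (-330, -430, +13.4); 3−1 = (-365, -50, +5.9).
Solve a·Δx + b·Δy = Δh: det = (-330)·(-50) − (-365)·(-430) = -140450.
∂h/∂x = [(+13.4)·(-50) − (+5.9)·(-430)] / -140450 = -0.01329
∂h/∂y = [(-330)·(+5.9) − (-365)·(+13.4)] / -140450 = -0.02096
Flow direction (−∇h) has components (+0.01329 E, +0.02096 N).
Azimuth = atan2(E, N) = atan2(+0.01329, +0.02096) = 32.4° ≈ 032°.

032°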